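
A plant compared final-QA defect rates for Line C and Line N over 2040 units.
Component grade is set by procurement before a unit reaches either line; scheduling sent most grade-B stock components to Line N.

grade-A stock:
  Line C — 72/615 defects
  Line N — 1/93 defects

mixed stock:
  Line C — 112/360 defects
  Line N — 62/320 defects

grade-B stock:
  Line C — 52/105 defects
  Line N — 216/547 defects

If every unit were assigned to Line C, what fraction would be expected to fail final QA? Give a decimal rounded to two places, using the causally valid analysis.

0.30

Since component grade is a pre-existing factor (not a product of the line) and it affects the outcome on its own, it is a confounder. The stratified rates, not the pooled rate, identify the causal effect.
Standardising Line C to the population component grade mix: 0.347·72/615 + 0.333·112/360 + 0.320·52/105 = 0.303.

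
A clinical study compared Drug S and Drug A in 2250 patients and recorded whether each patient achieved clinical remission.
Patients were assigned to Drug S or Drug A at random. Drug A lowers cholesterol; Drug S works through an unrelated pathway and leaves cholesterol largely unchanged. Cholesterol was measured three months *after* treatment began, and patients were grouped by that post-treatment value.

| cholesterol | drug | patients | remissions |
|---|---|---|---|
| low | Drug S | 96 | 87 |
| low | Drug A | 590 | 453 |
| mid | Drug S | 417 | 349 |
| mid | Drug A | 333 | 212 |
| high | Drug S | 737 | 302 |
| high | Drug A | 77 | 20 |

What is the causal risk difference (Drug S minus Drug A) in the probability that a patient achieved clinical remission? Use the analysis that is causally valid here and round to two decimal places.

Drug S is higher inside every cholesterol stratum but Drug A is higher in aggregate. Whether to stratify depends on how cholesterol relates to the drug.
Cholesterol here is a post-treatment variable shaped by the drug; conditioning on it would introduce bias rather than remove it. The overall comparison is the causal one.
The causal difference is the pooled difference: 0.590 − 0.685 = -0.095.

-0.09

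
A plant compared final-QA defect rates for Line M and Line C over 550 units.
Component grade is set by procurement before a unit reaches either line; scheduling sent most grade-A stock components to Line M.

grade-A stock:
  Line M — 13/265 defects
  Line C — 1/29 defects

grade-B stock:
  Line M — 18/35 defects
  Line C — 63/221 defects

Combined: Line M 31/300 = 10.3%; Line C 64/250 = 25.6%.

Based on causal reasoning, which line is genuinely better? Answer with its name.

Line C

Nothing the line does changes component grade; the imbalance is an allocation artefact. With component grade also predicting the outcome, the pooled figure is confounded, and the within-stratum comparison is the causal one.
Within each level — grade-A stock: 4.9% vs 3.4%; grade-B stock: 51.4% vs 28.5% — Line C is lower every time.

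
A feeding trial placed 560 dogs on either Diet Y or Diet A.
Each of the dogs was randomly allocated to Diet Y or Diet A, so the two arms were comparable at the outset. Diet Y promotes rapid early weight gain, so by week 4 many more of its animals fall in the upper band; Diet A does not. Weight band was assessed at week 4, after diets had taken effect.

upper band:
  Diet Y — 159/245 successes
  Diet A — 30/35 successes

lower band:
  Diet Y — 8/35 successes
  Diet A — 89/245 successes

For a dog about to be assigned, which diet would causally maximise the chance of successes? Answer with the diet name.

Diet Y

Because the diet influences week-4 weight band, week-4 weight band is a post-treatment mediator, not a confounder. Stratifying on it would bias the estimate; the causal effect is the crude pooled difference.
Pooled: Diet Y 59.6% vs Diet A 42.5%; Diet Y is higher overall.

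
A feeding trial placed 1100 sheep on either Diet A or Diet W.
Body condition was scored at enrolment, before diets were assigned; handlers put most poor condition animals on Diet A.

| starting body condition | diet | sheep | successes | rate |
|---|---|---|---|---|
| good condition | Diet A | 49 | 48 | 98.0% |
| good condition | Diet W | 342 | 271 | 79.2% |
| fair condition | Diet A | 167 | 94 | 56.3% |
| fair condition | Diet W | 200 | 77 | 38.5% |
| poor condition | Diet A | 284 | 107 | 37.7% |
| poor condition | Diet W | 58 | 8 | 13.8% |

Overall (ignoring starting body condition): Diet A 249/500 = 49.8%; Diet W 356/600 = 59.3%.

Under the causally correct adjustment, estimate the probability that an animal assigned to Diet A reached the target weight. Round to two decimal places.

Starting body condition satisfies the back-door criterion: it is not a descendant of the diet, and it blocks the spurious path from diet to outcome. Adjusting for it (i.e., using the within-starting body condition rates) gives the causal effect.
Standardising Diet A to the population starting body condition mix: 0.355·48/49 + 0.334·94/167 + 0.311·107/284 = 0.653.

0.65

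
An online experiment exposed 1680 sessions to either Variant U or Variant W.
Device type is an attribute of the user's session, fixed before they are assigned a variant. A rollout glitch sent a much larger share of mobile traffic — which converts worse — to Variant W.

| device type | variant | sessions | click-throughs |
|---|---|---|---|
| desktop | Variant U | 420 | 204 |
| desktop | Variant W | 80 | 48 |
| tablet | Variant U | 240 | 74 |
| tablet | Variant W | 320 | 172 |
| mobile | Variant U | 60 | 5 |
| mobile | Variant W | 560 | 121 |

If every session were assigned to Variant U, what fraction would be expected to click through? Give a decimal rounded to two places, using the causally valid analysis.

0.28

The stratified and pooled comparisons disagree (Variant W wins within each device type; Variant U wins overall), so the answer turns on the causal role of device type.
Since device type is a pre-existing factor (not a product of the variant) and it affects the outcome on its own, it is a confounder. The stratified rates, not the pooled rate, identify the causal effect.
Standardising Variant U to the population device type mix: 0.298·204/420 + 0.333·74/240 + 0.369·5/60 = 0.278.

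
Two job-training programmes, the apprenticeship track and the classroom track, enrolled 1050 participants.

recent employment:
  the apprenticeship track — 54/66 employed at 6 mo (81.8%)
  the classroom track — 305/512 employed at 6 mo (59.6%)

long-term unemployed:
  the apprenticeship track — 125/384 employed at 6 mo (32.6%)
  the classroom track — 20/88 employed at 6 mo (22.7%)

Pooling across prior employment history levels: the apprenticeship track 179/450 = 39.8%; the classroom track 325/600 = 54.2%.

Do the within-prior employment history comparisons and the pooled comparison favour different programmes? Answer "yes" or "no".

Within each prior employment history level (recent employment 81.8% vs 59.6%; long-term unemployed 32.6% vs 22.7%), the apprenticeship track has the higher rate every time. Pooled: 39.8% vs 54.2% — the classroom track has the higher rate overall. The two comparisons disagree.

yes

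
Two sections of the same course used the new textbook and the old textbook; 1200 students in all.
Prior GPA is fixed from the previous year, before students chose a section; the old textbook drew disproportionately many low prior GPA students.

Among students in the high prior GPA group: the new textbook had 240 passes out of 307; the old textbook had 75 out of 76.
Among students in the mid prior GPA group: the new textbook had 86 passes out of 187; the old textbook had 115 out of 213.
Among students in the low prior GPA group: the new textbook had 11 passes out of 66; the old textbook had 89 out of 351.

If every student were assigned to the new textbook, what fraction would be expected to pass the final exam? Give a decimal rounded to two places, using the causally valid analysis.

0.46

Since prior GPA band is a pre-existing factor (not a product of the teaching method) and it affects the outcome on its own, it is a confounder. The stratified rates, not the pooled rate, identify the causal effect.
Standardising the new textbook to the population prior GPA band mix: 0.319·240/307 + 0.333·86/187 + 0.347·11/66 = 0.461.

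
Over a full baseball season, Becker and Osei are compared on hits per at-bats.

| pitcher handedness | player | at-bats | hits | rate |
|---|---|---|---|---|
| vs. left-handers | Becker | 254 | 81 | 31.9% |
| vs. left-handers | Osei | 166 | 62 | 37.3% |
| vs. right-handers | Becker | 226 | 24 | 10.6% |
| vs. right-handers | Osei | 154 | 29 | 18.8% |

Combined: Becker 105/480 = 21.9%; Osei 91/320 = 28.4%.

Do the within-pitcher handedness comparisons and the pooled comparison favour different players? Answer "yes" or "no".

no

Within each pitcher handedness level (vs. left-handers 31.9% vs 37.3%; vs. right-handers 10.6% vs 18.8%), Osei has the higher rate every time. Pooled: 21.9% vs 28.4% — Osei has the higher rate overall. They agree.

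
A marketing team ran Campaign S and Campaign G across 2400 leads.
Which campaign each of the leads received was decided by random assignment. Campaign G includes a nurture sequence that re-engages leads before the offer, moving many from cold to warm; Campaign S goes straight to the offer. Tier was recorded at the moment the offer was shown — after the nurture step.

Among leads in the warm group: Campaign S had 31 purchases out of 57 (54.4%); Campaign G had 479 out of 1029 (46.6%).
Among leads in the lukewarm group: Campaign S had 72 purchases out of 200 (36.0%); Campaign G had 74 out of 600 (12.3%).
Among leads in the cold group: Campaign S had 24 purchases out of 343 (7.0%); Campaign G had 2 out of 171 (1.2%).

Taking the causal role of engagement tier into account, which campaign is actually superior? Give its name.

Campaign G

Campaign S is higher inside every engagement tier stratum but Campaign G is higher in aggregate. Whether to stratify depends on how engagement tier relates to the campaign.
Engagement tier here is a post-treatment variable shaped by the campaign; conditioning on it would introduce bias rather than remove it. The overall comparison is the causal one.
Pooled: Campaign S 21.2% vs Campaign G 30.8%; Campaign G is higher overall.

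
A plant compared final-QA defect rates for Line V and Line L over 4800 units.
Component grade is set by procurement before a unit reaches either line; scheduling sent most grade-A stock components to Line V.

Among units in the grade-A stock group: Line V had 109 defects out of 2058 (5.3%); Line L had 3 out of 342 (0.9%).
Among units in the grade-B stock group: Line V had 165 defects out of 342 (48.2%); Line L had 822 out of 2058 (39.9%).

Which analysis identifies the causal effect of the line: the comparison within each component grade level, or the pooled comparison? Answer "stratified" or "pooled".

stratified

Component grade satisfies the back-door criterion: it is not a descendant of the line, and it blocks the spurious path from line to outcome. Adjusting for it (i.e., using the within-component grade rates) gives the causal effect.
Within each level — grade-A stock: 5.3% vs 0.9%; grade-B stock: 48.2% vs 39.9% — Line L is lower every time.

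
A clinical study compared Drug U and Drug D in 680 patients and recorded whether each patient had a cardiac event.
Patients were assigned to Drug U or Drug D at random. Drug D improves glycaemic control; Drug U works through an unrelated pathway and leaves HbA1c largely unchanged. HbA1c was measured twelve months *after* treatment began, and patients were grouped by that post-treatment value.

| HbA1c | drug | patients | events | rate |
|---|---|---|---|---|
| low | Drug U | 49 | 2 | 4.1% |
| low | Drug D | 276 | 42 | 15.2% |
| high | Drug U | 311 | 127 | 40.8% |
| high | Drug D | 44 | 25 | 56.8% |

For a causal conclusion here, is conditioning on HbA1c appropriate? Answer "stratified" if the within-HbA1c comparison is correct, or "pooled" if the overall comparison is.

Stratifying would compare drugs among patients the drugs themselves sorted into HbA1c groups — a form of selection on an intermediate. The unconditioned pooled rates give the total causal effect.
Pooled: Drug U 35.8% vs Drug D 20.9%; Drug D is lower overall.

pooled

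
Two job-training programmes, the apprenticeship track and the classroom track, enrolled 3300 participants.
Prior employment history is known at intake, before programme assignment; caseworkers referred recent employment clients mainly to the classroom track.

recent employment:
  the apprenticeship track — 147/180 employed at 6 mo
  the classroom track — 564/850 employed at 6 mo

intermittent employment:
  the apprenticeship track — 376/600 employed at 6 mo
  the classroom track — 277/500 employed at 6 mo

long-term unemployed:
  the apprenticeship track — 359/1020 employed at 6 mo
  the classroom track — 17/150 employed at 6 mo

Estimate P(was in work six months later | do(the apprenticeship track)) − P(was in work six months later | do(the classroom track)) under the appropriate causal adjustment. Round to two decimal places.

+0.16

The stratified and pooled comparisons disagree (the apprenticeship track wins within each prior employment history; the classroom track wins overall), so the answer turns on the causal role of prior employment history.
Prior employment history differs across programmes for reasons unrelated to any effect of the programme itself, and it separately predicts the outcome — a classic confounder. We must compare within prior employment history levels.
Adjusting over the population distribution of prior employment history: 0.312·(0.817−0.664) + 0.333·(0.627−0.554) + 0.355·(0.352−0.113) = +0.157.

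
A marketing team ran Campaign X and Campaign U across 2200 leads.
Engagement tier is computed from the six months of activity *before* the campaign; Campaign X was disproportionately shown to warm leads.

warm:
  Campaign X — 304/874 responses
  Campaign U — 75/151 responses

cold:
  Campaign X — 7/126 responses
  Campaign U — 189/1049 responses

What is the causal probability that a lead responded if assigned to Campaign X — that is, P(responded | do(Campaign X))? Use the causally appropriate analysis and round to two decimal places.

0.19

Engagement tier satisfies the back-door criterion: it is not a descendant of the campaign, and it blocks the spurious path from campaign to outcome. Adjusting for it (i.e., using the within-engagement tier rates) gives the causal effect.
Standardising Campaign X to the population engagement tier mix: 0.466·304/874 + 0.534·7/126 = 0.192.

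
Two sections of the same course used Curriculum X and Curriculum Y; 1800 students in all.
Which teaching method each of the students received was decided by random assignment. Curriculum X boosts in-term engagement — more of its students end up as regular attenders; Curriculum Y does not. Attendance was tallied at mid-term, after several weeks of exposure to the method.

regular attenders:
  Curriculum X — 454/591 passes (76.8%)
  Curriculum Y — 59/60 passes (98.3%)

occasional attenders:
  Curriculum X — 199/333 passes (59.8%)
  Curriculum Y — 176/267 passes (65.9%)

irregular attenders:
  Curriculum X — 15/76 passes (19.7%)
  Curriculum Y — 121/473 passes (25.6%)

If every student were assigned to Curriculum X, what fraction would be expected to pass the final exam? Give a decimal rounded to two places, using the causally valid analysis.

0.67

Mid-term attendance is downstream of the teaching method. One should not condition on a consequence of treatment, so the overall rates are the right comparison.
So P(outcome | do(Curriculum X)) is just the pooled rate for Curriculum X: 668/1000 = 0.668.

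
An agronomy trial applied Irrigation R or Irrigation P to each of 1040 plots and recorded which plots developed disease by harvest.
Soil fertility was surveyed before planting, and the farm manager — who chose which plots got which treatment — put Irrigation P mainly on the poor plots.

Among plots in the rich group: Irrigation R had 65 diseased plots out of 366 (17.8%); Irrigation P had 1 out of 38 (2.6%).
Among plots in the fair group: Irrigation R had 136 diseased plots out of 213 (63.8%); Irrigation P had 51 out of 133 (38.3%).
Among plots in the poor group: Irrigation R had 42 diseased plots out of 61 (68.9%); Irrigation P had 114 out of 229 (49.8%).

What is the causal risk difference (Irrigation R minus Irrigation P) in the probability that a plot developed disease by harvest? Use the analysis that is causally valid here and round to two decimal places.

Within every soil fertility level Irrigation P has the lower rate, yet pooled Irrigation R does — Simpson's reversal.
Soil fertility satisfies the back-door criterion: it is not a descendant of the irrigation, and it blocks the spurious path from irrigation to outcome. Adjusting for it (i.e., using the within-soil fertility rates) gives the causal effect.
Adjusting over the population distribution of soil fertility: 0.388·(0.178−0.026) + 0.333·(0.638−0.383) + 0.279·(0.689−0.498) = +0.197.

+0.20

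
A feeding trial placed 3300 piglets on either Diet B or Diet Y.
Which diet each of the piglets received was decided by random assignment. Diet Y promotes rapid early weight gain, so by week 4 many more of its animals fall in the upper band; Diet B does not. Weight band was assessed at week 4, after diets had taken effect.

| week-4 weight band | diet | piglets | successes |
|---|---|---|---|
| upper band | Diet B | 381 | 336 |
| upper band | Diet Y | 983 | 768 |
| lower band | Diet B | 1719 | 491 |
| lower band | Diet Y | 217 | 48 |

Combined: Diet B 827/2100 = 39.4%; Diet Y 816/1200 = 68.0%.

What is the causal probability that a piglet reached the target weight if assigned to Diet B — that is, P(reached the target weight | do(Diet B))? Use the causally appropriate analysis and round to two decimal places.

Week-4 weight band lies on the pathway diet → week-4 weight band → outcome, so adjusting for it blocks the indirect effect. For the total causal effect of diet, use the unadjusted pooled rates.
So P(outcome | do(Diet B)) is just the pooled rate for Diet B: 827/2100 = 0.394.

0.39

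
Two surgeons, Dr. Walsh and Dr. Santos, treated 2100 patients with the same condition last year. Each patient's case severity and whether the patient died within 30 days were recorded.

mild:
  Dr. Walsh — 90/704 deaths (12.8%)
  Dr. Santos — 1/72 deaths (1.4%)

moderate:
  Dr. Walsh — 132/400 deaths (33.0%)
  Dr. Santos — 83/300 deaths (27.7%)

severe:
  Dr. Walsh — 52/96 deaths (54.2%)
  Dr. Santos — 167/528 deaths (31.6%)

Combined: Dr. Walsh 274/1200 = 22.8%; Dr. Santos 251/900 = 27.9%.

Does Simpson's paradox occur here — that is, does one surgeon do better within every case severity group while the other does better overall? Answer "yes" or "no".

yes

Within each case severity level (mild 12.8% vs 1.4%; moderate 33.0% vs 27.7%; severe 54.2% vs 31.6%), Dr. Santos has the lower rate every time. Pooled: 22.8% vs 27.9% — Dr. Walsh has the lower rate overall. The two comparisons disagree.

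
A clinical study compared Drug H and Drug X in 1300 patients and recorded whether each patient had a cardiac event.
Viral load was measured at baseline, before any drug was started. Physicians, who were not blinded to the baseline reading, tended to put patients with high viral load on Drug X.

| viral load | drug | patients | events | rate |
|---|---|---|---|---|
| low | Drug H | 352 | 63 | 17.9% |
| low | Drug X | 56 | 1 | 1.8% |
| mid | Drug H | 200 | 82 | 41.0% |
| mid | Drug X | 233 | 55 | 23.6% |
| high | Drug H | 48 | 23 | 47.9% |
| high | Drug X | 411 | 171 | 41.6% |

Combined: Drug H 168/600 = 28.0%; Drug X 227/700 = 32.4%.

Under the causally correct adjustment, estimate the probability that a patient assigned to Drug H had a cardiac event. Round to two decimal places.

0.36

Viral load satisfies the back-door criterion: it is not a descendant of the drug, and it blocks the spurious path from drug to outcome. Adjusting for it (i.e., using the within-viral load rates) gives the causal effect.
Standardising Drug H to the population viral load mix: 0.314·63/352 + 0.333·82/200 + 0.353·23/48 = 0.362.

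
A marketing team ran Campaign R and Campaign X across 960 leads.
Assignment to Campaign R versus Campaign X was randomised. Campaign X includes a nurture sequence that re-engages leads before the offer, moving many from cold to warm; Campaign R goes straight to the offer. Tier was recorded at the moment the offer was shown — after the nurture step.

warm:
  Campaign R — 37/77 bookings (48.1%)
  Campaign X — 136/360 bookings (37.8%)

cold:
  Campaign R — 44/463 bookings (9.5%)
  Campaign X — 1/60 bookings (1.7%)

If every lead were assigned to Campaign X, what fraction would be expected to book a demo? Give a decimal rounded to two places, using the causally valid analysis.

0.33

Because the campaign influences engagement tier, engagement tier is a post-treatment mediator, not a confounder. Stratifying on it would bias the estimate; the causal effect is the crude pooled difference.
So P(outcome | do(Campaign X)) is just the pooled rate for Campaign X: 137/420 = 0.326.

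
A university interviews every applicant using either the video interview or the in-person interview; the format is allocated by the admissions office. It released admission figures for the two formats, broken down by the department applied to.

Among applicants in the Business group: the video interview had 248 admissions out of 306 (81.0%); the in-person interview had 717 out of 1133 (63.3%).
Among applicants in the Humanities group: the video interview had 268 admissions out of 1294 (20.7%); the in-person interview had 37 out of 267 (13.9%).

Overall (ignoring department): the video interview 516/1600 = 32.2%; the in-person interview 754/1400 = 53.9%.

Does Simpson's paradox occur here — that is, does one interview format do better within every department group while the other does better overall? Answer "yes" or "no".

yes

Within each department level (Business 81.0% vs 63.3%; Humanities 20.7% vs 13.9%), the video interview has the higher rate every time. Pooled: 32.2% vs 53.9% — the in-person interview has the higher rate overall. The two comparisons disagree.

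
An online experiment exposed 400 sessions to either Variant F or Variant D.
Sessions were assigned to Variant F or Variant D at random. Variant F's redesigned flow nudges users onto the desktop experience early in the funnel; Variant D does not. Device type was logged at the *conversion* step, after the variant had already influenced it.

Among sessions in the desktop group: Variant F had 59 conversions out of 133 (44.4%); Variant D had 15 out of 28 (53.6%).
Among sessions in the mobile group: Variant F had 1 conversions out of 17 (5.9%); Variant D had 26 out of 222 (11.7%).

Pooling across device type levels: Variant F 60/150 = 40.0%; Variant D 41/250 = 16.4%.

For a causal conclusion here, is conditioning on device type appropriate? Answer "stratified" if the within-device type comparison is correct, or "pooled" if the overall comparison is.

pooled

Device type is downstream of the variant. One should not condition on a consequence of treatment, so the overall rates are the right comparison.
Pooled: Variant F 40.0% vs Variant D 16.4%; Variant F is higher overall.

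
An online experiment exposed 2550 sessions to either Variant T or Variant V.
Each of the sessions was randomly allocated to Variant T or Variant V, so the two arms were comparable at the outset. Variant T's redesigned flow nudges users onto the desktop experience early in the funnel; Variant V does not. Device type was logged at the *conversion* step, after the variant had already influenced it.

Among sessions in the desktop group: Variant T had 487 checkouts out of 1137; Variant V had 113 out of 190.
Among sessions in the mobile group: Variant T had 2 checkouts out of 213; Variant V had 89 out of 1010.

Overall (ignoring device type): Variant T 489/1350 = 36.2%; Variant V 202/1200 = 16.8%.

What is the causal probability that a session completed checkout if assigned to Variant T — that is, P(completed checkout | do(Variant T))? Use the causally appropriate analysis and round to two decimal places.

0.36

Within every device type level Variant V has the higher rate, yet pooled Variant T does — Simpson's reversal.
Device type is recorded after the variant and is itself shifted by it — it sits on the causal path from variant to outcome. Conditioning on a mediator would strip out part of the effect we want; the pooled comparison gives the total causal effect.
So P(outcome | do(Variant T)) is just the pooled rate for Variant T: 489/1350 = 0.362.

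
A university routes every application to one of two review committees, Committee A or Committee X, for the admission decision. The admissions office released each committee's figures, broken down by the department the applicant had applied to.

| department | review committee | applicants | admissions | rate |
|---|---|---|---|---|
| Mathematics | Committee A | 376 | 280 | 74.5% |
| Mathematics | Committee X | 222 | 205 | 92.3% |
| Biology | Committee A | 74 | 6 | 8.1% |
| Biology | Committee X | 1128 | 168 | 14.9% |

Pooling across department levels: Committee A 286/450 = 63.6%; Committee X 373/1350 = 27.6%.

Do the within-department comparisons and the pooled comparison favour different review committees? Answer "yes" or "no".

yes

Within each department level (Mathematics 74.5% vs 92.3%; Biology 8.1% vs 14.9%), Committee X has the higher rate every time. Pooled: 63.6% vs 27.6% — Committee A has the higher rate overall. The two comparisons disagree.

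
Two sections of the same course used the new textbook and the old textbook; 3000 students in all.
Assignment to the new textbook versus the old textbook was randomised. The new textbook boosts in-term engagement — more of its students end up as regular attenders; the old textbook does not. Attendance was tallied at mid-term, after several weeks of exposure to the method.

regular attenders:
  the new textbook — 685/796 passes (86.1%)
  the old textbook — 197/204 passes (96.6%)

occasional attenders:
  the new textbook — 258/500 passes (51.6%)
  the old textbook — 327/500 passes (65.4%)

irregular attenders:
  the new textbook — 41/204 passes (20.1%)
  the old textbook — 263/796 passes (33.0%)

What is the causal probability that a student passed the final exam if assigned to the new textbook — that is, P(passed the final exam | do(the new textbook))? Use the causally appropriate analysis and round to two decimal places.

The stratified and pooled comparisons disagree (the old textbook wins within each mid-term attendance; the new textbook wins overall), so the answer turns on the causal role of mid-term attendance.
Mid-term attendance is recorded after the teaching method and is itself shifted by it — it sits on the causal path from teaching method to outcome. Conditioning on a mediator would strip out part of the effect we want; the pooled comparison gives the total causal effect.
So P(outcome | do(the new textbook)) is just the pooled rate for the new textbook: 984/1500 = 0.656.

0.66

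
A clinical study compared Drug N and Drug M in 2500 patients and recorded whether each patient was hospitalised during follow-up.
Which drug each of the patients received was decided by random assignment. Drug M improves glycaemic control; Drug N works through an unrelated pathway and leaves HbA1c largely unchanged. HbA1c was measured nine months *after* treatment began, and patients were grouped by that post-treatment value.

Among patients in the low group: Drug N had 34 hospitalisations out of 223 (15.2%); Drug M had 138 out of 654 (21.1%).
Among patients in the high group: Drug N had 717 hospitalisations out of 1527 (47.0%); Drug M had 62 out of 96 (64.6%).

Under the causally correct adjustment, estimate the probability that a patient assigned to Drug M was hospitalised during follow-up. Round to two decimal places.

The distribution of HbA1c is itself part of what the drug does — it is an intermediate outcome. Holding it fixed would remove that part of the effect; the total effect is the pooled difference.
So P(outcome | do(Drug M)) is just the pooled rate for Drug M: 200/750 = 0.267.

0.27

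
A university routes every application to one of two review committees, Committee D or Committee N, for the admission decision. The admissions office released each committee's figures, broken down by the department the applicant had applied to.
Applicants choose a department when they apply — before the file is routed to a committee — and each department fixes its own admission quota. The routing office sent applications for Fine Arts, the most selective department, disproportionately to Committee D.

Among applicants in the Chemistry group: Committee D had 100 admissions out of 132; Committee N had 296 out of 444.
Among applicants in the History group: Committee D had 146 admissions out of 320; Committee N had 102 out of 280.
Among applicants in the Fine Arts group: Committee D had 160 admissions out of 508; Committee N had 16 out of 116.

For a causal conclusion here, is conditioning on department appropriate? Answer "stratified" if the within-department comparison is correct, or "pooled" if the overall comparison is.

stratified

The imbalance in department arose from how applicants were allocated, not from anything the review committee did; and department independently affects the outcome. The pooled gap is confounded — condition on department.
Within each level — Chemistry: 75.8% vs 66.7%; History: 45.6% vs 36.4%; Fine Arts: 31.5% vs 13.8% — Committee D is higher every time.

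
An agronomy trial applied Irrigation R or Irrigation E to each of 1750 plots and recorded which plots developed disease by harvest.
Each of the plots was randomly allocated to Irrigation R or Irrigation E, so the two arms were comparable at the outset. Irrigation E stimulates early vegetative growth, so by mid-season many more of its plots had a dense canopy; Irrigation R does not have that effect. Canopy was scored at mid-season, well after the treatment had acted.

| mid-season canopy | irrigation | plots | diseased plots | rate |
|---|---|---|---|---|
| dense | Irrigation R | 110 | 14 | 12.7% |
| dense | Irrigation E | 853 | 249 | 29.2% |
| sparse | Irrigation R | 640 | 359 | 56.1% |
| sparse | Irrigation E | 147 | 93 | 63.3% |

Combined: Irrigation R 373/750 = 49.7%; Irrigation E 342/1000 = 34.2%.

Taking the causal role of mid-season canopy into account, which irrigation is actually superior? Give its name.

Mid-season canopy is recorded after the irrigation and is itself shifted by it — it sits on the causal path from irrigation to outcome. Conditioning on a mediator would strip out part of the effect we want; the pooled comparison gives the total causal effect.
Pooled: Irrigation R 49.7% vs Irrigation E 34.2%; Irrigation E is lower overall.

Irrigation E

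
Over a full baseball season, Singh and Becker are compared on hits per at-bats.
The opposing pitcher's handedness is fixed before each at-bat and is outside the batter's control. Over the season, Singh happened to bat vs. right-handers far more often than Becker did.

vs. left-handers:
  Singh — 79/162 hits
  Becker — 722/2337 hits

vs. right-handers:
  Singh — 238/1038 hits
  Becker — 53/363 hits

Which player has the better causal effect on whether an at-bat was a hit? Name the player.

Since pitcher handedness is a pre-existing factor (not a product of the player) and it affects the outcome on its own, it is a confounder. The stratified rates, not the pooled rate, identify the causal effect.
Within each level — vs. left-handers: 48.8% vs 30.9%; vs. right-handers: 22.9% vs 14.6% — Singh is higher every time.

Singh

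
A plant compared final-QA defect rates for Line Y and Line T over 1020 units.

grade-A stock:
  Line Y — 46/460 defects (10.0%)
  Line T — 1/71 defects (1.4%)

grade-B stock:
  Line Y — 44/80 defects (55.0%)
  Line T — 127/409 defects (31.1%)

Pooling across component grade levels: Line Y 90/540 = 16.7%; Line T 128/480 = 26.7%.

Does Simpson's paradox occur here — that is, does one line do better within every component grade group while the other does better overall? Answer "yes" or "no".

yes

Within each component grade level (grade-A stock 10.0% vs 1.4%; grade-B stock 55.0% vs 31.1%), Line T has the lower rate every time. Pooled: 16.7% vs 26.7% — Line Y has the lower rate overall. The two comparisons disagree.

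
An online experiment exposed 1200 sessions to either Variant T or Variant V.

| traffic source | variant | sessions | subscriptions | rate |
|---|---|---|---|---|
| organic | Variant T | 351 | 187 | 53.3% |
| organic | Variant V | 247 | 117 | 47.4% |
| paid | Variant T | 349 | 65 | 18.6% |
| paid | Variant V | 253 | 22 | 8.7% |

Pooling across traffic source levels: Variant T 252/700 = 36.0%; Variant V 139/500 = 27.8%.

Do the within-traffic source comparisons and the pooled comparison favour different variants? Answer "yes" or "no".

no

Within each traffic source level (organic 53.3% vs 47.4%; paid 18.6% vs 8.7%), Variant T has the higher rate every time. Pooled: 36.0% vs 27.8% — Variant T has the higher rate overall. They agree.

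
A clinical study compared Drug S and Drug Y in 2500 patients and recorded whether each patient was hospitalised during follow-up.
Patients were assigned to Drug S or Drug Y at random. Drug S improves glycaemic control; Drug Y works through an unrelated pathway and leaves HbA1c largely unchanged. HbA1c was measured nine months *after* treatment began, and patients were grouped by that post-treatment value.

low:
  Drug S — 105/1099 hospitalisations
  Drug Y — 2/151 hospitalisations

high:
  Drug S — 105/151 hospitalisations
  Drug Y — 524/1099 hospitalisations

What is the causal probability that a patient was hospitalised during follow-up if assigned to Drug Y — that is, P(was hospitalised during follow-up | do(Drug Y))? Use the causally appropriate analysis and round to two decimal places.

0.42

The stratified and pooled comparisons disagree (Drug Y wins within each HbA1c; Drug S wins overall), so the answer turns on the causal role of HbA1c.
HbA1c lies on the pathway drug → HbA1c → outcome, so adjusting for it blocks the indirect effect. For the total causal effect of drug, use the unadjusted pooled rates.
So P(outcome | do(Drug Y)) is just the pooled rate for Drug Y: 526/1250 = 0.421.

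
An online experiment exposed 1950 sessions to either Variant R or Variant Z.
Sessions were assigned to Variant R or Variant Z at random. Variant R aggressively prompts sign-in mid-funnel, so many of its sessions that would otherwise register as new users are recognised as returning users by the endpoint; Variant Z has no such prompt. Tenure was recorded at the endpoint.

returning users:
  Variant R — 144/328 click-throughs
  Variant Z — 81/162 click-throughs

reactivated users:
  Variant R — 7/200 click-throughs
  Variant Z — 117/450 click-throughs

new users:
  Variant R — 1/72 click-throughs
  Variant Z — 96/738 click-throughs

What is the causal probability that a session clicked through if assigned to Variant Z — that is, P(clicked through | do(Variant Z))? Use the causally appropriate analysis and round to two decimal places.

User tenure lies on the pathway variant → user tenure → outcome, so adjusting for it blocks the indirect effect. For the total causal effect of variant, use the unadjusted pooled rates.
So P(outcome | do(Variant Z)) is just the pooled rate for Variant Z: 294/1350 = 0.218.

0.22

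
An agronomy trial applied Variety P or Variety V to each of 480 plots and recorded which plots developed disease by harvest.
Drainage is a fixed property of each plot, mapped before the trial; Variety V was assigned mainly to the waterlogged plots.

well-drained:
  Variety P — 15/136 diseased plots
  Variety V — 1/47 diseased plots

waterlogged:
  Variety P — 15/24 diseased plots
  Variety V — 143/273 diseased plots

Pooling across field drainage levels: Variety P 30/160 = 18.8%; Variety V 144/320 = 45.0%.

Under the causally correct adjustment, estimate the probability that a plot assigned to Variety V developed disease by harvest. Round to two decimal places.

Field drainage satisfies the back-door criterion: it is not a descendant of the variety, and it blocks the spurious path from variety to outcome. Adjusting for it (i.e., using the within-field drainage rates) gives the causal effect.
Standardising Variety V to the population field drainage mix: 0.381·1/47 + 0.619·143/273 = 0.332.

0.33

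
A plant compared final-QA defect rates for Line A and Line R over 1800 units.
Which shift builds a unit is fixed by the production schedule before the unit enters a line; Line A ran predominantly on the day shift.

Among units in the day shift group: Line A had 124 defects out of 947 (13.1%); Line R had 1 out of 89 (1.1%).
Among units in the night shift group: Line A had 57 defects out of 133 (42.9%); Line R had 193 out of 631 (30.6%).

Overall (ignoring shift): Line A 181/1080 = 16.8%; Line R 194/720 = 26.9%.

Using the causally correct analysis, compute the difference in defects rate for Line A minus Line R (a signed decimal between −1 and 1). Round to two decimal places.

Shift satisfies the back-door criterion: it is not a descendant of the line, and it blocks the spurious path from line to outcome. Adjusting for it (i.e., using the within-shift rates) gives the causal effect.
Adjusting over the population distribution of shift: 0.576·(0.131−0.011) + 0.424·(0.429−0.306) = +0.121.

+0.12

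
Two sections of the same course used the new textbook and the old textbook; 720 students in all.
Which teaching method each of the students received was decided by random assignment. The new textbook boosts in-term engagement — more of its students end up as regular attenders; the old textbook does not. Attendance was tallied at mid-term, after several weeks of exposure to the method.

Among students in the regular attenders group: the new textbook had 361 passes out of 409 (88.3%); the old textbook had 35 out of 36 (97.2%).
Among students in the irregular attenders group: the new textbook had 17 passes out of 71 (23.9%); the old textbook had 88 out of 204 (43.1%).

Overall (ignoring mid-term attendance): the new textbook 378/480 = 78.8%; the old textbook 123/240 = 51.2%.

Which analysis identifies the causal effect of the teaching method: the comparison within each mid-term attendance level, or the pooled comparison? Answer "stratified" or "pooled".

pooled

Mid-term attendance here is a post-treatment variable shaped by the teaching method; conditioning on it would introduce bias rather than remove it. The overall comparison is the causal one.
Pooled: the new textbook 78.8% vs the old textbook 51.2%; the new textbook is higher overall.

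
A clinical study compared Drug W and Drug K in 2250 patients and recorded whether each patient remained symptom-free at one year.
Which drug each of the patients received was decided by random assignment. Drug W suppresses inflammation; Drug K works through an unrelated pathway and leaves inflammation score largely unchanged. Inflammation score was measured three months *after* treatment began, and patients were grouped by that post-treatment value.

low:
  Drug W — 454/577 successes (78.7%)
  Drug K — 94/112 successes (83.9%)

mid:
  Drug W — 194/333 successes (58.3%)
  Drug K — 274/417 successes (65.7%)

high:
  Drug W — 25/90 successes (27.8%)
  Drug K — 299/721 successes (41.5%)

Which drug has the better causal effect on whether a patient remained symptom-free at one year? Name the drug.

The distribution of inflammation score is itself part of what the drug does — it is an intermediate outcome. Holding it fixed would remove that part of the effect; the total effect is the pooled difference.
Pooled: Drug W 67.3% vs Drug K 53.4%; Drug W is higher overall.

Drug W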